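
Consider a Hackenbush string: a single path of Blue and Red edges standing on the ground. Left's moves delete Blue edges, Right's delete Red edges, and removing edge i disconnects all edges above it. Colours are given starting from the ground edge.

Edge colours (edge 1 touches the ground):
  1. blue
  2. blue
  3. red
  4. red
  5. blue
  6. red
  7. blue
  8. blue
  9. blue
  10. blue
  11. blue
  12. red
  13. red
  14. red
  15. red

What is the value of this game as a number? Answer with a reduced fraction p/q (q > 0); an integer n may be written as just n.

1 of 15 · b · max L 0 · min R +∞ => 1
2 of 15 · bb · max L 1 · min R +∞ => 2
3 of 15 · bbr · max L 1 · min R 2 => 3/2
4 of 15 · bbrr · max L 1 · min R 3/2 => 5/4
5 of 15 · bbrrb · max L 5/4 · min R 3/2 => 11/8
6 of 15 · bbrrbr · max L 5/4 · min R 11/8 => 21/16
7 of 15 · bbrrbrb · max L 21/16 · min R 11/8 => 43/32
8 of 15 · bbrrbrbb · max L 43/32 · min R 11/8 => 87/64
9 of 15 · bbrrbrbbb · max L 87/64 · min R 11/8 => 175/128
10 of 15 · bbrrbrbbbb · max L 175/128 · min R 11/8 => 351/256
11 of 15 · bbrrbrbbbbb · max L 351/256 · min R 11/8 => 703/512
12 of 15 · bbrrbrbbbbbr · max L 351/256 · min R 703/512 => 1405/1024
13 of 15 · bbrrbrbbbbbrr · max L 351/256 · min R 1405/1024 => 2809/2048
14 of 15 · bbrrbrbbbbbrrr · max L 351/256 · min R 2809/2048 => 5617/4096
15 of 15 · bbrrbrbbbbbrrrr · max L 351/256 · min R 5617/4096 => 11233/8192

11233/8192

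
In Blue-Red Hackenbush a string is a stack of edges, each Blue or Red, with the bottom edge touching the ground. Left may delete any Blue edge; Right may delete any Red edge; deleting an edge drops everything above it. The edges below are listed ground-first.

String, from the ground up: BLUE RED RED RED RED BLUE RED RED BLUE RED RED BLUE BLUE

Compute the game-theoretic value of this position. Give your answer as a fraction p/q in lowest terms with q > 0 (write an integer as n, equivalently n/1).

295/4096

Recurse on prefixes of the 13-edge string BLUE RED RED RED RED BLUE RED RED BLUE RED RED BLUE BLUE:
1 of 13 · B · max L 0 · min R +∞ -> 1
2 of 13 · BR · max L 0 · min R 1 -> 1/2
3 of 13 · BRR · max L 0 · min R 1/2 -> 1/4
4 of 13 · BRRR · max L 0 · min R 1/4 -> 1/8
5 of 13 · BRRRR · max L 0 · min R 1/8 -> 1/16
6 of 13 · BRRRRB · max L 1/16 · min R 1/8 -> 3/32
7 of 13 · BRRRRBR · max L 1/16 · min R 3/32 -> 5/64
8 of 13 · BRRRRBRR · max L 1/16 · min R 5/64 -> 9/128
9 of 13 · BRRRRBRRB · max L 9/128 · min R 5/64 -> 19/256
10 of 13 · BRRRRBRRBR · max L 9/128 · min R 19/256 -> 37/512
11 of 13 · BRRRRBRRBRR · max L 9/128 · min R 37/512 -> 73/1024
12 of 13 · BRRRRBRRBRRB · max L 73/1024 · min R 37/512 -> 147/2048
13 of 13 · BRRRRBRRBRRBB · max L 147/2048 · min R 37/512 -> 295/4096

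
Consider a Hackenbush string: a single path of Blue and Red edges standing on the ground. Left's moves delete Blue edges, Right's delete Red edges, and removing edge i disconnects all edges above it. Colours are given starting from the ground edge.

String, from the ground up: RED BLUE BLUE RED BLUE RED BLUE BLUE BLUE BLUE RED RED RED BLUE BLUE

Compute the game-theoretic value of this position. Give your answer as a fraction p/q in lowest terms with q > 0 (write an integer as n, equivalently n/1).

-5177/16384

edge 1 of 15 (RED): { ∅ | 0 } → -1
edge 2 of 15 (BLUE): { -1 | 0 } → -1/2
edge 3 of 15 (BLUE): { -1,-1/2 | 0 } → -1/4
edge 4 of 15 (RED): { -1,-1/2 | -1/4,0 } → -3/8
edge 5 of 15 (BLUE): { -1,-1/2,-3/8 | -1/4,0 } → -5/16
edge 6 of 15 (RED): { -1,-1/2,-3/8 | -5/16,-1/4,0 } → -11/32
edge 7 of 15 (BLUE): { -1,-1/2,-3/8,-11/32 | -5/16,-1/4,0 } → -21/64
edge 8 of 15 (BLUE): { -1,-1/2,-3/8,-11/32,-21/64 | -5/16,-1/4,0 } → -41/128
edge 9 of 15 (BLUE): { -1,-1/2,-3/8,-11/32,-21/64,-41/128 | -5/16,-1/4,0 } → -81/256
edge 10 of 15 (BLUE): { -1,-1/2,-3/8,-11/32,-21/64,-41/128,-81/256 | -5/16,-1/4,0 } → -161/512
edge 11 of 15 (RED): { -1,-1/2,-3/8,-11/32,-21/64,-41/128,-81/256 | -161/512,-5/16,-1/4,0 } → -323/1024
edge 12 of 15 (RED): { -1,-1/2,-3/8,-11/32,-21/64,-41/128,-81/256 | -323/1024,-161/512,-5/16,-1/4,0 } → -647/2048
edge 13 of 15 (RED): { -1,-1/2,-3/8,-11/32,-21/64,-41/128,-81/256 | -647/2048,-323/1024,-161/512,-5/16,-1/4,0 } → -1295/4096
edge 14 of 15 (BLUE): { -1,-1/2,-3/8,-11/32,-21/64,-41/128,-81/256,-1295/4096 | -647/2048,-323/1024,-161/512,-5/16,-1/4,0 } → -2589/8192
edge 15 of 15 (BLUE): { -1,-1/2,-3/8,-11/32,-21/64,-41/128,-81/256,-1295/4096,-2589/8192 | -647/2048,-323/1024,-161/512,-5/16,-1/4,0 } → -5177/16384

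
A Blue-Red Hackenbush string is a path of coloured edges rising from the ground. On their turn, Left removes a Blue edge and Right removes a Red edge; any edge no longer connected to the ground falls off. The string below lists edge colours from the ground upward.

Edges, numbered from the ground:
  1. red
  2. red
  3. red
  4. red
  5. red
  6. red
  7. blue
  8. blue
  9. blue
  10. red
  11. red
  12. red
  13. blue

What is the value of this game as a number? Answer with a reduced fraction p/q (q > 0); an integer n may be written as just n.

-669/128

edge 1 of 13 (red): { · | 0 } so -1
edge 2 of 13 (red): { · | -1,0 } so -2
edge 3 of 13 (red): { · | -2,-1,0 } so -3
edge 4 of 13 (red): { · | -3,-2,-1,0 } so -4
edge 5 of 13 (red): { · | -4,-3,-2,-1,0 } so -5
edge 6 of 13 (red): { · | -5,-4,-3,-2,-1,0 } so -6
edge 7 of 13 (blue): { -6 | -5,-4,-3,-2,-1,0 } so -11/2
edge 8 of 13 (blue): { -6,-11/2 | -5,-4,-3,-2,-1,0 } so -21/4
edge 9 of 13 (blue): { -6,-11/2,-21/4 | -5,-4,-3,-2,-1,0 } so -41/8
edge 10 of 13 (red): { -6,-11/2,-21/4 | -41/8,-5,-4,-3,-2,-1,0 } so -83/16
edge 11 of 13 (red): { -6,-11/2,-21/4 | -83/16,-41/8,-5,-4,-3,-2,-1,0 } so -167/32
edge 12 of 13 (red): { -6,-11/2,-21/4 | -167/32,-83/16,-41/8,-5,-4,-3,-2,-1,0 } so -335/64
edge 13 of 13 (blue): { -6,-11/2,-21/4,-335/64 | -167/32,-83/16,-41/8,-5,-4,-3,-2,-1,0 } so -669/128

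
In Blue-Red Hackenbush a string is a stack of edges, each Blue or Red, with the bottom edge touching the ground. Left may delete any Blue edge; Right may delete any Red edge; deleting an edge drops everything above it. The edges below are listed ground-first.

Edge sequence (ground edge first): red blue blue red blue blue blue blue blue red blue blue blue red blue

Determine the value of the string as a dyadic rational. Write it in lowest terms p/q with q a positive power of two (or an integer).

step 1: add red to get r; options L={  } R={ 0 } => -1
step 2: add blue to get rb; options L={ -1 } R={ 0 } => -1/2
step 3: add blue to get rbb; options L={ -1,-1/2 } R={ 0 } => -1/4
step 4: add red to get rbbr; options L={ -1,-1/2 } R={ -1/4,0 } => -3/8
step 5: add blue to get rbbrb; options L={ -1,-1/2,-3/8 } R={ -1/4,0 } => -5/16
step 6: add blue to get rbbrbb; options L={ -1,-1/2,-3/8,-5/16 } R={ -1/4,0 } => -9/32
step 7: add blue to get rbbrbbb; options L={ -1,-1/2,-3/8,-5/16,-9/32 } R={ -1/4,0 } => -17/64
step 8: add blue to get rbbrbbbb; options L={ -1,-1/2,-3/8,-5/16,-9/32,-17/64 } R={ -1/4,0 } => -33/128
step 9: add blue to get rbbrbbbbb; options L={ -1,-1/2,-3/8,-5/16,-9/32,-17/64,-33/128 } R={ -1/4,0 } => -65/256
step 10: add red to get rbbrbbbbbr; options L={ -1,-1/2,-3/8,-5/16,-9/32,-17/64,-33/128 } R={ -65/256,-1/4,0 } => -131/512
step 11: add blue to get rbbrbbbbbrb; options L={ -1,-1/2,-3/8,-5/16,-9/32,-17/64,-33/128,-131/512 } R={ -65/256,-1/4,0 } => -261/1024
step 12: add blue to get rbbrbbbbbrbb; options L={ -1,-1/2,-3/8,-5/16,-9/32,-17/64,-33/128,-131/512,-261/1024 } R={ -65/256,-1/4,0 } => -521/2048
step 13: add blue to get rbbrbbbbbrbbb; options L={ -1,-1/2,-3/8,-5/16,-9/32,-17/64,-33/128,-131/512,-261/1024,-521/2048 } R={ -65/256,-1/4,0 } => -1041/4096
step 14: add red to get rbbrbbbbbrbbbr; options L={ -1,-1/2,-3/8,-5/16,-9/32,-17/64,-33/128,-131/512,-261/1024,-521/2048 } R={ -1041/4096,-65/256,-1/4,0 } => -2083/8192
step 15: add blue to get rbbrbbbbbrbbbrb; options L={ -1,-1/2,-3/8,-5/16,-9/32,-17/64,-33/128,-131/512,-261/1024,-521/2048,-2083/8192 } R={ -1041/4096,-65/256,-1/4,0 } => -4165/16384

-4165/16384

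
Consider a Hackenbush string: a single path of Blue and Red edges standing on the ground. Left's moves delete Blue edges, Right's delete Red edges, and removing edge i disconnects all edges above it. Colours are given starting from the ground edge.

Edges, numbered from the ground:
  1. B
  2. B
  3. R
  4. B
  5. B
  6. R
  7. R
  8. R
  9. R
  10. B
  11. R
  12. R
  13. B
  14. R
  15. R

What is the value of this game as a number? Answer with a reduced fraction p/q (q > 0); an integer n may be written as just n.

14409/8192

Prefix values for B B R B B R R R R B R R B R R via {L|R} + simplicity:
1 of 15 · B · max L 0 · min R +∞ => 1
2 of 15 · BB · max L 1 · min R +∞ => 2
3 of 15 · BBR · max L 1 · min R 2 => 3/2
4 of 15 · BBRB · max L 3/2 · min R 2 => 7/4
5 of 15 · BBRBB · max L 7/4 · min R 2 => 15/8
6 of 15 · BBRBBR · max L 7/4 · min R 15/8 => 29/16
7 of 15 · BBRBBRR · max L 7/4 · min R 29/16 => 57/32
8 of 15 · BBRBBRRR · max L 7/4 · min R 57/32 => 113/64
9 of 15 · BBRBBRRRR · max L 7/4 · min R 113/64 => 225/128
10 of 15 · BBRBBRRRRB · max L 225/128 · min R 113/64 => 451/256
11 of 15 · BBRBBRRRRBR · max L 225/128 · min R 451/256 => 901/512
12 of 15 · BBRBBRRRRBRR · max L 225/128 · min R 901/512 => 1801/1024
13 of 15 · BBRBBRRRRBRRB · max L 1801/1024 · min R 901/512 => 3603/2048
14 of 15 · BBRBBRRRRBRRBR · max L 1801/1024 · min R 3603/2048 => 7205/4096
15 of 15 · BBRBBRRRRBRRBRR · max L 1801/1024 · min R 7205/4096 => 14409/8192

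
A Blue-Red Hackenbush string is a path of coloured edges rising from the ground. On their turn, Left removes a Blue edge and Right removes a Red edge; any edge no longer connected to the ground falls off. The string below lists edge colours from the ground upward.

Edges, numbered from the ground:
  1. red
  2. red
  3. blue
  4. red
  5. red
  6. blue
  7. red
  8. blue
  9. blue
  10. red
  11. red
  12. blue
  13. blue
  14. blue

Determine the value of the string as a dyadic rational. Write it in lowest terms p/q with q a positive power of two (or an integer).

-7473/4096

edge 1 of 14 (red): { none | 0 } → -1
edge 2 of 14 (red): { none | -1,0 } → -2
edge 3 of 14 (blue): { -2 | -1,0 } → -3/2
edge 4 of 14 (red): { -2 | -3/2,-1,0 } → -7/4
edge 5 of 14 (red): { -2 | -7/4,-3/2,-1,0 } → -15/8
edge 6 of 14 (blue): { -2,-15/8 | -7/4,-3/2,-1,0 } → -29/16
edge 7 of 14 (red): { -2,-15/8 | -29/16,-7/4,-3/2,-1,0 } → -59/32
edge 8 of 14 (blue): { -2,-15/8,-59/32 | -29/16,-7/4,-3/2,-1,0 } → -117/64
edge 9 of 14 (blue): { -2,-15/8,-59/32,-117/64 | -29/16,-7/4,-3/2,-1,0 } → -233/128
edge 10 of 14 (red): { -2,-15/8,-59/32,-117/64 | -233/128,-29/16,-7/4,-3/2,-1,0 } → -467/256
edge 11 of 14 (red): { -2,-15/8,-59/32,-117/64 | -467/256,-233/128,-29/16,-7/4,-3/2,-1,0 } → -935/512
edge 12 of 14 (blue): { -2,-15/8,-59/32,-117/64,-935/512 | -467/256,-233/128,-29/16,-7/4,-3/2,-1,0 } → -1869/1024
edge 13 of 14 (blue): { -2,-15/8,-59/32,-117/64,-935/512,-1869/1024 | -467/256,-233/128,-29/16,-7/4,-3/2,-1,0 } → -3737/2048
edge 14 of 14 (blue): { -2,-15/8,-59/32,-117/64,-935/512,-1869/1024,-3737/2048 | -467/256,-233/128,-29/16,-7/4,-3/2,-1,0 } → -7473/4096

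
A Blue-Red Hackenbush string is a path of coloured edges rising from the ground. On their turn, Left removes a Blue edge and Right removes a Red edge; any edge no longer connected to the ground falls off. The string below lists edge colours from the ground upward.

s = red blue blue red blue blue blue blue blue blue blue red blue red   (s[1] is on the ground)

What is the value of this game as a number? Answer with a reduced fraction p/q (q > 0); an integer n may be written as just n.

Recurse on prefixes of the 14-edge string red blue blue red blue blue blue blue blue blue blue red blue red:
1 of 14 · r · max L −∞ · min R 0 ⇒ -1
2 of 14 · rb · max L -1 · min R 0 ⇒ -1/2
3 of 14 · rbb · max L -1/2 · min R 0 ⇒ -1/4
4 of 14 · rbbr · max L -1/2 · min R -1/4 ⇒ -3/8
5 of 14 · rbbrb · max L -3/8 · min R -1/4 ⇒ -5/16
6 of 14 · rbbrbb · max L -5/16 · min R -1/4 ⇒ -9/32
7 of 14 · rbbrbbb · max L -9/32 · min R -1/4 ⇒ -17/64
8 of 14 · rbbrbbbb · max L -17/64 · min R -1/4 ⇒ -33/128
9 of 14 · rbbrbbbbb · max L -33/128 · min R -1/4 ⇒ -65/256
10 of 14 · rbbrbbbbbb · max L -65/256 · min R -1/4 ⇒ -129/512
11 of 14 · rbbrbbbbbbb · max L -129/512 · min R -1/4 ⇒ -257/1024
12 of 14 · rbbrbbbbbbbr · max L -129/512 · min R -257/1024 ⇒ -515/2048
13 of 14 · rbbrbbbbbbbrb · max L -515/2048 · min R -257/1024 ⇒ -1029/4096
14 of 14 · rbbrbbbbbbbrbr · max L -515/2048 · min R -1029/4096 ⇒ -2059/8192

-2059/8192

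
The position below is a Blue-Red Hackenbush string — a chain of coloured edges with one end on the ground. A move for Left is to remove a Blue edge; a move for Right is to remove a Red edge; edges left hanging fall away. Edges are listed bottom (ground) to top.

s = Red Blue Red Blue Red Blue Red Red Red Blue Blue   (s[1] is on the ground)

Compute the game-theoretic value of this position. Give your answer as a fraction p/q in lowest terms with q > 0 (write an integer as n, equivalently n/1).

1 of 11 · R · max L −∞ · min R 0 -> -1
2 of 11 · RB · max L -1 · min R 0 -> -1/2
3 of 11 · RBR · max L -1 · min R -1/2 -> -3/4
4 of 11 · RBRB · max L -3/4 · min R -1/2 -> -5/8
5 of 11 · RBRBR · max L -3/4 · min R -5/8 -> -11/16
6 of 11 · RBRBRB · max L -11/16 · min R -5/8 -> -21/32
7 of 11 · RBRBRBR · max L -11/16 · min R -21/32 -> -43/64
8 of 11 · RBRBRBRR · max L -11/16 · min R -43/64 -> -87/128
9 of 11 · RBRBRBRRR · max L -11/16 · min R -87/128 -> -175/256
10 of 11 · RBRBRBRRRB · max L -175/256 · min R -87/128 -> -349/512
11 of 11 · RBRBRBRRRBB · max L -349/512 · min R -87/128 -> -697/1024

-697/1024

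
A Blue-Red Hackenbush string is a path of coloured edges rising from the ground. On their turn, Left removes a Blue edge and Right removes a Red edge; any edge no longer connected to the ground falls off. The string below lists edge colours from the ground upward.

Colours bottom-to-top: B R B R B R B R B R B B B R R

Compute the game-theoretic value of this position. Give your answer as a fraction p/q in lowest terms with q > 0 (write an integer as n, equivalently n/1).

B: Left { 0 }, Right { · } — simplest 1
BR: Left { 0 }, Right { 1 } — simplest 1/2
BRB: Left { 0, 1/2 }, Right { 1 } — simplest 3/4
BRBR: Left { 0, 1/2 }, Right { 3/4, 1 } — simplest 5/8
BRBRB: Left { 0, 1/2, 5/8 }, Right { 3/4, 1 } — simplest 11/16
BRBRBR: Left { 0, 1/2, 5/8 }, Right { 11/16, 3/4, 1 } — simplest 21/32
BRBRBRB: Left { 0, 1/2, 5/8, 21/32 }, Right { 11/16, 3/4, 1 } — simplest 43/64
BRBRBRBR: Left { 0, 1/2, 5/8, 21/32 }, Right { 43/64, 11/16, 3/4, 1 } — simplest 85/128
BRBRBRBRB: Left { 0, 1/2, 5/8, 21/32, 85/128 }, Right { 43/64, 11/16, 3/4, 1 } — simplest 171/256
BRBRBRBRBR: Left { 0, 1/2, 5/8, 21/32, 85/128 }, Right { 171/256, 43/64, 11/16, 3/4, 1 } — simplest 341/512
BRBRBRBRBRB: Left { 0, 1/2, 5/8, 21/32, 85/128, 341/512 }, Right { 171/256, 43/64, 11/16, 3/4, 1 } — simplest 683/1024
BRBRBRBRBRBB: Left { 0, 1/2, 5/8, 21/32, 85/128, 341/512, 683/1024 }, Right { 171/256, 43/64, 11/16, 3/4, 1 } — simplest 1367/2048
BRBRBRBRBRBBB: Left { 0, 1/2, 5/8, 21/32, 85/128, 341/512, 683/1024, 1367/2048 }, Right { 171/256, 43/64, 11/16, 3/4, 1 } — simplest 2735/4096
BRBRBRBRBRBBBR: Left { 0, 1/2, 5/8, 21/32, 85/128, 341/512, 683/1024, 1367/2048 }, Right { 2735/4096, 171/256, 43/64, 11/16, 3/4, 1 } — simplest 5469/8192
BRBRBRBRBRBBBRR: Left { 0, 1/2, 5/8, 21/32, 85/128, 341/512, 683/1024, 1367/2048 }, Right { 5469/8192, 2735/4096, 171/256, 43/64, 11/16, 3/4, 1 } — simplest 10937/16384

10937/16384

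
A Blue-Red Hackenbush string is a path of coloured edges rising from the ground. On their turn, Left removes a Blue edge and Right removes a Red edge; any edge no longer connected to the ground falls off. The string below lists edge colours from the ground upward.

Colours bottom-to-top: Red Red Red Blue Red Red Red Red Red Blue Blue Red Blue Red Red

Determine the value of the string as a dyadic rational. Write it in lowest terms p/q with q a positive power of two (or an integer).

-12183/4096

edge 1 of 15 (Red): {  | 0 } → -1
edge 2 of 15 (Red): {  | -1,0 } → -2
edge 3 of 15 (Red): {  | -2,-1,0 } → -3
edge 4 of 15 (Blue): { -3 | -2,-1,0 } → -5/2
edge 5 of 15 (Red): { -3 | -5/2,-2,-1,0 } → -11/4
edge 6 of 15 (Red): { -3 | -11/4,-5/2,-2,-1,0 } → -23/8
edge 7 of 15 (Red): { -3 | -23/8,-11/4,-5/2,-2,-1,0 } → -47/16
edge 8 of 15 (Red): { -3 | -47/16,-23/8,-11/4,-5/2,-2,-1,0 } → -95/32
edge 9 of 15 (Red): { -3 | -95/32,-47/16,-23/8,-11/4,-5/2,-2,-1,0 } → -191/64
edge 10 of 15 (Blue): { -3,-191/64 | -95/32,-47/16,-23/8,-11/4,-5/2,-2,-1,0 } → -381/128
edge 11 of 15 (Blue): { -3,-191/64,-381/128 | -95/32,-47/16,-23/8,-11/4,-5/2,-2,-1,0 } → -761/256
edge 12 of 15 (Red): { -3,-191/64,-381/128 | -761/256,-95/32,-47/16,-23/8,-11/4,-5/2,-2,-1,0 } → -1523/512
edge 13 of 15 (Blue): { -3,-191/64,-381/128,-1523/512 | -761/256,-95/32,-47/16,-23/8,-11/4,-5/2,-2,-1,0 } → -3045/1024
edge 14 of 15 (Red): { -3,-191/64,-381/128,-1523/512 | -3045/1024,-761/256,-95/32,-47/16,-23/8,-11/4,-5/2,-2,-1,0 } → -6091/2048
edge 15 of 15 (Red): { -3,-191/64,-381/128,-1523/512 | -6091/2048,-3045/1024,-761/256,-95/32,-47/16,-23/8,-11/4,-5/2,-2,-1,0 } → -12183/4096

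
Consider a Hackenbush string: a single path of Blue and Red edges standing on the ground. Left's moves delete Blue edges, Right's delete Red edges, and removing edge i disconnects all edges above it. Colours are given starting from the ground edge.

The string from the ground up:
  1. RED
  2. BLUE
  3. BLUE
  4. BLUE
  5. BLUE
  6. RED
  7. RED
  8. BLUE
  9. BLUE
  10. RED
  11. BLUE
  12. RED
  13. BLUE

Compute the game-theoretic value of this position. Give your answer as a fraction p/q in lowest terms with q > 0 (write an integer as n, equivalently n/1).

R: Left { — }, Right { 0 } -> simplest -1
RB: Left { -1 }, Right { 0 } -> simplest -1/2
RBB: Left { -1; -1/2 }, Right { 0 } -> simplest -1/4
RBBB: Left { -1; -1/2; -1/4 }, Right { 0 } -> simplest -1/8
RBBBB: Left { -1; -1/2; -1/4; -1/8 }, Right { 0 } -> simplest -1/16
RBBBBR: Left { -1; -1/2; -1/4; -1/8 }, Right { -1/16; 0 } -> simplest -3/32
RBBBBRR: Left { -1; -1/2; -1/4; -1/8 }, Right { -3/32; -1/16; 0 } -> simplest -7/64
RBBBBRRB: Left { -1; -1/2; -1/4; -1/8; -7/64 }, Right { -3/32; -1/16; 0 } -> simplest -13/128
RBBBBRRBB: Left { -1; -1/2; -1/4; -1/8; -7/64; -13/128 }, Right { -3/32; -1/16; 0 } -> simplest -25/256
RBBBBRRBBR: Left { -1; -1/2; -1/4; -1/8; -7/64; -13/128 }, Right { -25/256; -3/32; -1/16; 0 } -> simplest -51/512
RBBBBRRBBRB: Left { -1; -1/2; -1/4; -1/8; -7/64; -13/128; -51/512 }, Right { -25/256; -3/32; -1/16; 0 } -> simplest -101/1024
RBBBBRRBBRBR: Left { -1; -1/2; -1/4; -1/8; -7/64; -13/128; -51/512 }, Right { -101/1024; -25/256; -3/32; -1/16; 0 } -> simplest -203/2048
RBBBBRRBBRBRB: Left { -1; -1/2; -1/4; -1/8; -7/64; -13/128; -51/512; -203/2048 }, Right { -101/1024; -25/256; -3/32; -1/16; 0 } -> simplest -405/4096

-405/4096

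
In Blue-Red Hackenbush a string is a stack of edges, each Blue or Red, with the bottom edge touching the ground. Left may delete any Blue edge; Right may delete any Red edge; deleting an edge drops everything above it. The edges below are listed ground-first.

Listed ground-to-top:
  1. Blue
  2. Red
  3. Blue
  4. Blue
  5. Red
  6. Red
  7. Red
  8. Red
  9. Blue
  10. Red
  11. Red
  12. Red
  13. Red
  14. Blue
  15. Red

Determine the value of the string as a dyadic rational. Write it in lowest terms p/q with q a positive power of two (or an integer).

G(B) = { 0 |  } gives 1
G(BR) = { 0 | 1 } gives 1/2
G(BRB) = { 0 1/2 | 1 } gives 3/4
G(BRBB) = { 0 1/2 3/4 | 1 } gives 7/8
G(BRBBR) = { 0 1/2 3/4 | 7/8 1 } gives 13/16
G(BRBBRR) = { 0 1/2 3/4 | 13/16 7/8 1 } gives 25/32
G(BRBBRRR) = { 0 1/2 3/4 | 25/32 13/16 7/8 1 } gives 49/64
G(BRBBRRRR) = { 0 1/2 3/4 | 49/64 25/32 13/16 7/8 1 } gives 97/128
G(BRBBRRRRB) = { 0 1/2 3/4 97/128 | 49/64 25/32 13/16 7/8 1 } gives 195/256
G(BRBBRRRRBR) = { 0 1/2 3/4 97/128 | 195/256 49/64 25/32 13/16 7/8 1 } gives 389/512
G(BRBBRRRRBRR) = { 0 1/2 3/4 97/128 | 389/512 195/256 49/64 25/32 13/16 7/8 1 } gives 777/1024
G(BRBBRRRRBRRR) = { 0 1/2 3/4 97/128 | 777/1024 389/512 195/256 49/64 25/32 13/16 7/8 1 } gives 1553/2048
G(BRBBRRRRBRRRR) = { 0 1/2 3/4 97/128 | 1553/2048 777/1024 389/512 195/256 49/64 25/32 13/16 7/8 1 } gives 3105/4096
G(BRBBRRRRBRRRRB) = { 0 1/2 3/4 97/128 3105/4096 | 1553/2048 777/1024 389/512 195/256 49/64 25/32 13/16 7/8 1 } gives 6211/8192
G(BRBBRRRRBRRRRBR) = { 0 1/2 3/4 97/128 3105/4096 | 6211/8192 1553/2048 777/1024 389/512 195/256 49/64 25/32 13/16 7/8 1 } gives 12421/16384

12421/16384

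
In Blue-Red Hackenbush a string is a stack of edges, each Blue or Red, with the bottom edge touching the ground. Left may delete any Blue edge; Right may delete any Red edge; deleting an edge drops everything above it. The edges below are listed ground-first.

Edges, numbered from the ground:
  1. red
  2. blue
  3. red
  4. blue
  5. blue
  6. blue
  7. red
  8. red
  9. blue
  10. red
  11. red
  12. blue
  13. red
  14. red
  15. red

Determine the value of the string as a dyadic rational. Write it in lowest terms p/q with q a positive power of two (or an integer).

val(r) = { ∅ | 0 } → -1
val(rb) = { -1 | 0 } → -1/2
val(rbr) = { -1 | -1/2,0 } → -3/4
val(rbrb) = { -1,-3/4 | -1/2,0 } → -5/8
val(rbrbb) = { -1,-3/4,-5/8 | -1/2,0 } → -9/16
val(rbrbbb) = { -1,-3/4,-5/8,-9/16 | -1/2,0 } → -17/32
val(rbrbbbr) = { -1,-3/4,-5/8,-9/16 | -17/32,-1/2,0 } → -35/64
val(rbrbbbrr) = { -1,-3/4,-5/8,-9/16 | -35/64,-17/32,-1/2,0 } → -71/128
val(rbrbbbrrb) = { -1,-3/4,-5/8,-9/16,-71/128 | -35/64,-17/32,-1/2,0 } → -141/256
val(rbrbbbrrbr) = { -1,-3/4,-5/8,-9/16,-71/128 | -141/256,-35/64,-17/32,-1/2,0 } → -283/512
val(rbrbbbrrbrr) = { -1,-3/4,-5/8,-9/16,-71/128 | -283/512,-141/256,-35/64,-17/32,-1/2,0 } → -567/1024
val(rbrbbbrrbrrb) = { -1,-3/4,-5/8,-9/16,-71/128,-567/1024 | -283/512,-141/256,-35/64,-17/32,-1/2,0 } → -1133/2048
val(rbrbbbrrbrrbr) = { -1,-3/4,-5/8,-9/16,-71/128,-567/1024 | -1133/2048,-283/512,-141/256,-35/64,-17/32,-1/2,0 } → -2267/4096
val(rbrbbbrrbrrbrr) = { -1,-3/4,-5/8,-9/16,-71/128,-567/1024 | -2267/4096,-1133/2048,-283/512,-141/256,-35/64,-17/32,-1/2,0 } → -4535/8192
val(rbrbbbrrbrrbrrr) = { -1,-3/4,-5/8,-9/16,-71/128,-567/1024 | -4535/8192,-2267/4096,-1133/2048,-283/512,-141/256,-35/64,-17/32,-1/2,0 } → -9071/16384

-9071/16384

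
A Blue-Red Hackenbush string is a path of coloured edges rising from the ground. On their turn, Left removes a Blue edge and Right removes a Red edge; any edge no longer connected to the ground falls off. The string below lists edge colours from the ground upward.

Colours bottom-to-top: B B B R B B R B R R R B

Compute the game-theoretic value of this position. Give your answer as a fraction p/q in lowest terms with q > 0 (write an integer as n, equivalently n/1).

value_1 [B]  L=[0]  R=[(no moves)]  gives 1
value_2 [BB]  L=[0, 1]  R=[(no moves)]  gives 2
value_3 [BBB]  L=[0, 1, 2]  R=[(no moves)]  gives 3
value_4 [BBBR]  L=[0, 1, 2]  R=[3]  gives 5/2
value_5 [BBBRB]  L=[0, 1, 2, 5/2]  R=[3]  gives 11/4
value_6 [BBBRBB]  L=[0, 1, 2, 5/2, 11/4]  R=[3]  gives 23/8
value_7 [BBBRBBR]  L=[0, 1, 2, 5/2, 11/4]  R=[23/8, 3]  gives 45/16
value_8 [BBBRBBRB]  L=[0, 1, 2, 5/2, 11/4, 45/16]  R=[23/8, 3]  gives 91/32
value_9 [BBBRBBRBR]  L=[0, 1, 2, 5/2, 11/4, 45/16]  R=[91/32, 23/8, 3]  gives 181/64
value_10 [BBBRBBRBRR]  L=[0, 1, 2, 5/2, 11/4, 45/16]  R=[181/64, 91/32, 23/8, 3]  gives 361/128
value_11 [BBBRBBRBRRR]  L=[0, 1, 2, 5/2, 11/4, 45/16]  R=[361/128, 181/64, 91/32, 23/8, 3]  gives 721/256
value_12 [BBBRBBRBRRRB]  L=[0, 1, 2, 5/2, 11/4, 45/16, 721/256]  R=[361/128, 181/64, 91/32, 23/8, 3]  gives 1443/512

1443/512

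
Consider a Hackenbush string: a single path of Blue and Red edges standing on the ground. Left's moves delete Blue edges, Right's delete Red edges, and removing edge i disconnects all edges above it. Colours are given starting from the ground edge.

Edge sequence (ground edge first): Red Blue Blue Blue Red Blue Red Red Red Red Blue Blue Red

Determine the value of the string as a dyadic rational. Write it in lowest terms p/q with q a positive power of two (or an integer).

-755/4096

Prefix values for Red Blue Blue Blue Red Blue Red Red Red Red Blue Blue Red via {L|R} + simplicity:
value(R) = { — | 0 } — -1
value(RB) = { -1 | 0 } — -1/2
value(RBB) = { -1 -1/2 | 0 } — -1/4
value(RBBB) = { -1 -1/2 -1/4 | 0 } — -1/8
value(RBBBR) = { -1 -1/2 -1/4 | -1/8 0 } — -3/16
value(RBBBRB) = { -1 -1/2 -1/4 -3/16 | -1/8 0 } — -5/32
value(RBBBRBR) = { -1 -1/2 -1/4 -3/16 | -5/32 -1/8 0 } — -11/64
value(RBBBRBRR) = { -1 -1/2 -1/4 -3/16 | -11/64 -5/32 -1/8 0 } — -23/128
value(RBBBRBRRR) = { -1 -1/2 -1/4 -3/16 | -23/128 -11/64 -5/32 -1/8 0 } — -47/256
value(RBBBRBRRRR) = { -1 -1/2 -1/4 -3/16 | -47/256 -23/128 -11/64 -5/32 -1/8 0 } — -95/512
value(RBBBRBRRRRB) = { -1 -1/2 -1/4 -3/16 -95/512 | -47/256 -23/128 -11/64 -5/32 -1/8 0 } — -189/1024
value(RBBBRBRRRRBB) = { -1 -1/2 -1/4 -3/16 -95/512 -189/1024 | -47/256 -23/128 -11/64 -5/32 -1/8 0 } — -377/2048
value(RBBBRBRRRRBBR) = { -1 -1/2 -1/4 -3/16 -95/512 -189/1024 | -377/2048 -47/256 -23/128 -11/64 -5/32 -1/8 0 } — -755/4096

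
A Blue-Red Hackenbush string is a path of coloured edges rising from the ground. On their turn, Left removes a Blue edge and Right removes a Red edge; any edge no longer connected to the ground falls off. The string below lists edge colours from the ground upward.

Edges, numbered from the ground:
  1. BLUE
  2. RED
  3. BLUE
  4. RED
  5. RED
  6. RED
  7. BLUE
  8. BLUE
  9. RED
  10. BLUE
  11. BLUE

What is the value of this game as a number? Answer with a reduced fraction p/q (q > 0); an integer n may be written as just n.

value(B) = { 0 | (no moves) } — 1
value(BR) = { 0 | 1 } — 1/2
value(BRB) = { 0; 1/2 | 1 } — 3/4
value(BRBR) = { 0; 1/2 | 3/4; 1 } — 5/8
value(BRBRR) = { 0; 1/2 | 5/8; 3/4; 1 } — 9/16
value(BRBRRR) = { 0; 1/2 | 9/16; 5/8; 3/4; 1 } — 17/32
value(BRBRRRB) = { 0; 1/2; 17/32 | 9/16; 5/8; 3/4; 1 } — 35/64
value(BRBRRRBB) = { 0; 1/2; 17/32; 35/64 | 9/16; 5/8; 3/4; 1 } — 71/128
value(BRBRRRBBR) = { 0; 1/2; 17/32; 35/64 | 71/128; 9/16; 5/8; 3/4; 1 } — 141/256
value(BRBRRRBBRB) = { 0; 1/2; 17/32; 35/64; 141/256 | 71/128; 9/16; 5/8; 3/4; 1 } — 283/512
value(BRBRRRBBRBB) = { 0; 1/2; 17/32; 35/64; 141/256; 283/512 | 71/128; 9/16; 5/8; 3/4; 1 } — 567/1024

567/1024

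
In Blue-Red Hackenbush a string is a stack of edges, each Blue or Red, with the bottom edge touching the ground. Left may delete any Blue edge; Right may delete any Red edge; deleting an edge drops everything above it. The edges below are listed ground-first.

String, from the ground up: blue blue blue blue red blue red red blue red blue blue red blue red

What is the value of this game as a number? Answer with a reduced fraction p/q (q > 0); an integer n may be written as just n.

Recurse on prefixes of the 15-edge string blue blue blue blue red blue red red blue red blue blue red blue red:
edge 1 of 15 (blue): { 0 | ∅ } → 1
edge 2 of 15 (blue): { 0, 1 | ∅ } → 2
edge 3 of 15 (blue): { 0, 1, 2 | ∅ } → 3
edge 4 of 15 (blue): { 0, 1, 2, 3 | ∅ } → 4
edge 5 of 15 (red): { 0, 1, 2, 3 | 4 } → 7/2
edge 6 of 15 (blue): { 0, 1, 2, 3, 7/2 | 4 } → 15/4
edge 7 of 15 (red): { 0, 1, 2, 3, 7/2 | 15/4, 4 } → 29/8
edge 8 of 15 (red): { 0, 1, 2, 3, 7/2 | 29/8, 15/4, 4 } → 57/16
edge 9 of 15 (blue): { 0, 1, 2, 3, 7/2, 57/16 | 29/8, 15/4, 4 } → 115/32
edge 10 of 15 (red): { 0, 1, 2, 3, 7/2, 57/16 | 115/32, 29/8, 15/4, 4 } → 229/64
edge 11 of 15 (blue): { 0, 1, 2, 3, 7/2, 57/16, 229/64 | 115/32, 29/8, 15/4, 4 } → 459/128
edge 12 of 15 (blue): { 0, 1, 2, 3, 7/2, 57/16, 229/64, 459/128 | 115/32, 29/8, 15/4, 4 } → 919/256
edge 13 of 15 (red): { 0, 1, 2, 3, 7/2, 57/16, 229/64, 459/128 | 919/256, 115/32, 29/8, 15/4, 4 } → 1837/512
edge 14 of 15 (blue): { 0, 1, 2, 3, 7/2, 57/16, 229/64, 459/128, 1837/512 | 919/256, 115/32, 29/8, 15/4, 4 } → 3675/1024
edge 15 of 15 (red): { 0, 1, 2, 3, 7/2, 57/16, 229/64, 459/128, 1837/512 | 3675/1024, 919/256, 115/32, 29/8, 15/4, 4 } → 7349/2048

7349/2048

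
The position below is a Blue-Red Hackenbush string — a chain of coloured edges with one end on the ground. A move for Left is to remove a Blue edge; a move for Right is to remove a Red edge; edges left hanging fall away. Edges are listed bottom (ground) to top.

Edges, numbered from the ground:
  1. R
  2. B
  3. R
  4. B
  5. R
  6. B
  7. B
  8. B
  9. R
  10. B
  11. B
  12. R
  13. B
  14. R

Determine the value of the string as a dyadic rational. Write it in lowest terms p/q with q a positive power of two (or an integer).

-5195/8192

step 1: add R to get R; options L={ ∅ } R={ 0 } => -1
step 2: add B to get RB; options L={ -1 } R={ 0 } => -1/2
step 3: add R to get RBR; options L={ -1 } R={ -1/2, 0 } => -3/4
step 4: add B to get RBRB; options L={ -1, -3/4 } R={ -1/2, 0 } => -5/8
step 5: add R to get RBRBR; options L={ -1, -3/4 } R={ -5/8, -1/2, 0 } => -11/16
step 6: add B to get RBRBRB; options L={ -1, -3/4, -11/16 } R={ -5/8, -1/2, 0 } => -21/32
step 7: add B to get RBRBRBB; options L={ -1, -3/4, -11/16, -21/32 } R={ -5/8, -1/2, 0 } => -41/64
step 8: add B to get RBRBRBBB; options L={ -1, -3/4, -11/16, -21/32, -41/64 } R={ -5/8, -1/2, 0 } => -81/128
step 9: add R to get RBRBRBBBR; options L={ -1, -3/4, -11/16, -21/32, -41/64 } R={ -81/128, -5/8, -1/2, 0 } => -163/256
step 10: add B to get RBRBRBBBRB; options L={ -1, -3/4, -11/16, -21/32, -41/64, -163/256 } R={ -81/128, -5/8, -1/2, 0 } => -325/512
step 11: add B to get RBRBRBBBRBB; options L={ -1, -3/4, -11/16, -21/32, -41/64, -163/256, -325/512 } R={ -81/128, -5/8, -1/2, 0 } => -649/1024
step 12: add R to get RBRBRBBBRBBR; options L={ -1, -3/4, -11/16, -21/32, -41/64, -163/256, -325/512 } R={ -649/1024, -81/128, -5/8, -1/2, 0 } => -1299/2048
step 13: add B to get RBRBRBBBRBBRB; options L={ -1, -3/4, -11/16, -21/32, -41/64, -163/256, -325/512, -1299/2048 } R={ -649/1024, -81/128, -5/8, -1/2, 0 } => -2597/4096
step 14: add R to get RBRBRBBBRBBRBR; options L={ -1, -3/4, -11/16, -21/32, -41/64, -163/256, -325/512, -1299/2048 } R={ -2597/4096, -649/1024, -81/128, -5/8, -1/2, 0 } => -5195/8192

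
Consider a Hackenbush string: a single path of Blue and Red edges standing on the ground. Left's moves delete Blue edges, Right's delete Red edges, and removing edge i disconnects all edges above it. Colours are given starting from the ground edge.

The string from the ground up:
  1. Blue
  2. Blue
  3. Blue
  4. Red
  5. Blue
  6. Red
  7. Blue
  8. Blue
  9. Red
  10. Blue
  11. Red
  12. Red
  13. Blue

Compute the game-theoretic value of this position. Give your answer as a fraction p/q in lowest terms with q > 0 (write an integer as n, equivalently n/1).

Recurse on prefixes of the 13-edge string Blue Blue Blue Red Blue Red Blue Blue Red Blue Red Red Blue:
1 of 13 · B · max L 0 · min R +∞ gives 1
2 of 13 · BB · max L 1 · min R +∞ gives 2
3 of 13 · BBB · max L 2 · min R +∞ gives 3
4 of 13 · BBBR · max L 2 · min R 3 gives 5/2
5 of 13 · BBBRB · max L 5/2 · min R 3 gives 11/4
6 of 13 · BBBRBR · max L 5/2 · min R 11/4 gives 21/8
7 of 13 · BBBRBRB · max L 21/8 · min R 11/4 gives 43/16
8 of 13 · BBBRBRBB · max L 43/16 · min R 11/4 gives 87/32
9 of 13 · BBBRBRBBR · max L 43/16 · min R 87/32 gives 173/64
10 of 13 · BBBRBRBBRB · max L 173/64 · min R 87/32 gives 347/128
11 of 13 · BBBRBRBBRBR · max L 173/64 · min R 347/128 gives 693/256
12 of 13 · BBBRBRBBRBRR · max L 173/64 · min R 693/256 gives 1385/512
13 of 13 · BBBRBRBBRBRRB · max L 1385/512 · min R 693/256 gives 2771/1024

2771/1024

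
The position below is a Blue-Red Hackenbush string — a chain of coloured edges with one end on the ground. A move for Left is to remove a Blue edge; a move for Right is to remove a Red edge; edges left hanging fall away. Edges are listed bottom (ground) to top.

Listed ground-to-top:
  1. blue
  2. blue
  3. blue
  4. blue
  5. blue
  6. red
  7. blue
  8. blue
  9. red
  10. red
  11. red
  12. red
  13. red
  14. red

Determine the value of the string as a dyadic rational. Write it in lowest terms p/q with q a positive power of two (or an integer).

2433/512

b: Left { 0 }, Right { none } ⇒ simplest 1
bb: Left { 0,1 }, Right { none } ⇒ simplest 2
bbb: Left { 0,1,2 }, Right { none } ⇒ simplest 3
bbbb: Left { 0,1,2,3 }, Right { none } ⇒ simplest 4
bbbbb: Left { 0,1,2,3,4 }, Right { none } ⇒ simplest 5
bbbbbr: Left { 0,1,2,3,4 }, Right { 5 } ⇒ simplest 9/2
bbbbbrb: Left { 0,1,2,3,4,9/2 }, Right { 5 } ⇒ simplest 19/4
bbbbbrbb: Left { 0,1,2,3,4,9/2,19/4 }, Right { 5 } ⇒ simplest 39/8
bbbbbrbbr: Left { 0,1,2,3,4,9/2,19/4 }, Right { 39/8,5 } ⇒ simplest 77/16
bbbbbrbbrr: Left { 0,1,2,3,4,9/2,19/4 }, Right { 77/16,39/8,5 } ⇒ simplest 153/32
bbbbbrbbrrr: Left { 0,1,2,3,4,9/2,19/4 }, Right { 153/32,77/16,39/8,5 } ⇒ simplest 305/64
bbbbbrbbrrrr: Left { 0,1,2,3,4,9/2,19/4 }, Right { 305/64,153/32,77/16,39/8,5 } ⇒ simplest 609/128
bbbbbrbbrrrrr: Left { 0,1,2,3,4,9/2,19/4 }, Right { 609/128,305/64,153/32,77/16,39/8,5 } ⇒ simplest 1217/256
bbbbbrbbrrrrrr: Left { 0,1,2,3,4,9/2,19/4 }, Right { 1217/256,609/128,305/64,153/32,77/16,39/8,5 } ⇒ simplest 2433/512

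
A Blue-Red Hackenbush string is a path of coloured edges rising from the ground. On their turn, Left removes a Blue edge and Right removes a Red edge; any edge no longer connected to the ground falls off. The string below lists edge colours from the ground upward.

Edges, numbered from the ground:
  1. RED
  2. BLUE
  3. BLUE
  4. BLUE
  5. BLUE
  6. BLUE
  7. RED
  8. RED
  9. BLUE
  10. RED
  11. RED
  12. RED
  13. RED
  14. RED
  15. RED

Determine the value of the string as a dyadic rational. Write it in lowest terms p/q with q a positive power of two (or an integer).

-895/16384

Recurse on prefixes of the 15-edge string RED BLUE BLUE BLUE BLUE BLUE RED RED BLUE RED RED RED RED RED RED:
G_1 [R]  L=[—]  R=[0]  so -1
G_2 [RB]  L=[-1]  R=[0]  so -1/2
G_3 [RBB]  L=[-1; -1/2]  R=[0]  so -1/4
G_4 [RBBB]  L=[-1; -1/2; -1/4]  R=[0]  so -1/8
G_5 [RBBBB]  L=[-1; -1/2; -1/4; -1/8]  R=[0]  so -1/16
G_6 [RBBBBB]  L=[-1; -1/2; -1/4; -1/8; -1/16]  R=[0]  so -1/32
G_7 [RBBBBBR]  L=[-1; -1/2; -1/4; -1/8; -1/16]  R=[-1/32; 0]  so -3/64
G_8 [RBBBBBRR]  L=[-1; -1/2; -1/4; -1/8; -1/16]  R=[-3/64; -1/32; 0]  so -7/128
G_9 [RBBBBBRRB]  L=[-1; -1/2; -1/4; -1/8; -1/16; -7/128]  R=[-3/64; -1/32; 0]  so -13/256
G_10 [RBBBBBRRBR]  L=[-1; -1/2; -1/4; -1/8; -1/16; -7/128]  R=[-13/256; -3/64; -1/32; 0]  so -27/512
G_11 [RBBBBBRRBRR]  L=[-1; -1/2; -1/4; -1/8; -1/16; -7/128]  R=[-27/512; -13/256; -3/64; -1/32; 0]  so -55/1024
G_12 [RBBBBBRRBRRR]  L=[-1; -1/2; -1/4; -1/8; -1/16; -7/128]  R=[-55/1024; -27/512; -13/256; -3/64; -1/32; 0]  so -111/2048
G_13 [RBBBBBRRBRRRR]  L=[-1; -1/2; -1/4; -1/8; -1/16; -7/128]  R=[-111/2048; -55/1024; -27/512; -13/256; -3/64; -1/32; 0]  so -223/4096
G_14 [RBBBBBRRBRRRRR]  L=[-1; -1/2; -1/4; -1/8; -1/16; -7/128]  R=[-223/4096; -111/2048; -55/1024; -27/512; -13/256; -3/64; -1/32; 0]  so -447/8192
G_15 [RBBBBBRRBRRRRRR]  L=[-1; -1/2; -1/4; -1/8; -1/16; -7/128]  R=[-447/8192; -223/4096; -111/2048; -55/1024; -27/512; -13/256; -3/64; -1/32; 0]  so -895/16384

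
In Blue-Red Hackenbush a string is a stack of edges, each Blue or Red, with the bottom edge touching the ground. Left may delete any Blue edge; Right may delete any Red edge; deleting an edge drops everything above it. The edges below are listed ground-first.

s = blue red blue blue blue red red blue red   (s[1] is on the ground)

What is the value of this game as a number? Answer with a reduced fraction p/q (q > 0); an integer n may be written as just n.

Recurse on prefixes of the 9-edge string blue red blue blue blue red red blue red:
g_1 [b]  L=[0]  R=[(no moves)]  ⇒ 1
g_2 [br]  L=[0]  R=[1]  ⇒ 1/2
g_3 [brb]  L=[0, 1/2]  R=[1]  ⇒ 3/4
g_4 [brbb]  L=[0, 1/2, 3/4]  R=[1]  ⇒ 7/8
g_5 [brbbb]  L=[0, 1/2, 3/4, 7/8]  R=[1]  ⇒ 15/16
g_6 [brbbbr]  L=[0, 1/2, 3/4, 7/8]  R=[15/16, 1]  ⇒ 29/32
g_7 [brbbbrr]  L=[0, 1/2, 3/4, 7/8]  R=[29/32, 15/16, 1]  ⇒ 57/64
g_8 [brbbbrrb]  L=[0, 1/2, 3/4, 7/8, 57/64]  R=[29/32, 15/16, 1]  ⇒ 115/128
g_9 [brbbbrrbr]  L=[0, 1/2, 3/4, 7/8, 57/64]  R=[115/128, 29/32, 15/16, 1]  ⇒ 229/256

229/256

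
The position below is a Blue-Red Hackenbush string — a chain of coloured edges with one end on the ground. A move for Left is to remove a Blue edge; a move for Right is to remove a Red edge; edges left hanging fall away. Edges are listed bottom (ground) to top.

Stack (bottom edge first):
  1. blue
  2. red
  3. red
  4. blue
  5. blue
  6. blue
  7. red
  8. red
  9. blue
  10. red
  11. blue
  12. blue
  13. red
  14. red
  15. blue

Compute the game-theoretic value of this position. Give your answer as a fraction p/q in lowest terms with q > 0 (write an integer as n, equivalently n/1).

7347/16384

edge 1 of 15 (blue): { 0 | ∅ } -> 1
edge 2 of 15 (red): { 0 | 1 } -> 1/2
edge 3 of 15 (red): { 0 | 1/2; 1 } -> 1/4
edge 4 of 15 (blue): { 0; 1/4 | 1/2; 1 } -> 3/8
edge 5 of 15 (blue): { 0; 1/4; 3/8 | 1/2; 1 } -> 7/16
edge 6 of 15 (blue): { 0; 1/4; 3/8; 7/16 | 1/2; 1 } -> 15/32
edge 7 of 15 (red): { 0; 1/4; 3/8; 7/16 | 15/32; 1/2; 1 } -> 29/64
edge 8 of 15 (red): { 0; 1/4; 3/8; 7/16 | 29/64; 15/32; 1/2; 1 } -> 57/128
edge 9 of 15 (blue): { 0; 1/4; 3/8; 7/16; 57/128 | 29/64; 15/32; 1/2; 1 } -> 115/256
edge 10 of 15 (red): { 0; 1/4; 3/8; 7/16; 57/128 | 115/256; 29/64; 15/32; 1/2; 1 } -> 229/512
edge 11 of 15 (blue): { 0; 1/4; 3/8; 7/16; 57/128; 229/512 | 115/256; 29/64; 15/32; 1/2; 1 } -> 459/1024
edge 12 of 15 (blue): { 0; 1/4; 3/8; 7/16; 57/128; 229/512; 459/1024 | 115/256; 29/64; 15/32; 1/2; 1 } -> 919/2048
edge 13 of 15 (red): { 0; 1/4; 3/8; 7/16; 57/128; 229/512; 459/1024 | 919/2048; 115/256; 29/64; 15/32; 1/2; 1 } -> 1837/4096
edge 14 of 15 (red): { 0; 1/4; 3/8; 7/16; 57/128; 229/512; 459/1024 | 1837/4096; 919/2048; 115/256; 29/64; 15/32; 1/2; 1 } -> 3673/8192
edge 15 of 15 (blue): { 0; 1/4; 3/8; 7/16; 57/128; 229/512; 459/1024; 3673/8192 | 1837/4096; 919/2048; 115/256; 29/64; 15/32; 1/2; 1 } -> 7347/16384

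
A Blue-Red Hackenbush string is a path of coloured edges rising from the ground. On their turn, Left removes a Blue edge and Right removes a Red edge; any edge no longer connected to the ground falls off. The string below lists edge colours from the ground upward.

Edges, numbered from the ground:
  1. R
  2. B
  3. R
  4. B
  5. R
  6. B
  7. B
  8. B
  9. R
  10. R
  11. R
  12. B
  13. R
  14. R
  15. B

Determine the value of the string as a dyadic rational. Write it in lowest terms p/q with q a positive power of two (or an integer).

-10477/16384

Recurse on prefixes of the 15-edge string R B R B R B B B R R R B R R B:
G_1 [R]  L=[·]  R=[0]  = -1
G_2 [RB]  L=[-1]  R=[0]  = -1/2
G_3 [RBR]  L=[-1]  R=[-1/2,0]  = -3/4
G_4 [RBRB]  L=[-1,-3/4]  R=[-1/2,0]  = -5/8
G_5 [RBRBR]  L=[-1,-3/4]  R=[-5/8,-1/2,0]  = -11/16
G_6 [RBRBRB]  L=[-1,-3/4,-11/16]  R=[-5/8,-1/2,0]  = -21/32
G_7 [RBRBRBB]  L=[-1,-3/4,-11/16,-21/32]  R=[-5/8,-1/2,0]  = -41/64
G_8 [RBRBRBBB]  L=[-1,-3/4,-11/16,-21/32,-41/64]  R=[-5/8,-1/2,0]  = -81/128
G_9 [RBRBRBBBR]  L=[-1,-3/4,-11/16,-21/32,-41/64]  R=[-81/128,-5/8,-1/2,0]  = -163/256
G_10 [RBRBRBBBRR]  L=[-1,-3/4,-11/16,-21/32,-41/64]  R=[-163/256,-81/128,-5/8,-1/2,0]  = -327/512
G_11 [RBRBRBBBRRR]  L=[-1,-3/4,-11/16,-21/32,-41/64]  R=[-327/512,-163/256,-81/128,-5/8,-1/2,0]  = -655/1024
G_12 [RBRBRBBBRRRB]  L=[-1,-3/4,-11/16,-21/32,-41/64,-655/1024]  R=[-327/512,-163/256,-81/128,-5/8,-1/2,0]  = -1309/2048
G_13 [RBRBRBBBRRRBR]  L=[-1,-3/4,-11/16,-21/32,-41/64,-655/1024]  R=[-1309/2048,-327/512,-163/256,-81/128,-5/8,-1/2,0]  = -2619/4096
G_14 [RBRBRBBBRRRBRR]  L=[-1,-3/4,-11/16,-21/32,-41/64,-655/1024]  R=[-2619/4096,-1309/2048,-327/512,-163/256,-81/128,-5/8,-1/2,0]  = -5239/8192
G_15 [RBRBRBBBRRRBRRB]  L=[-1,-3/4,-11/16,-21/32,-41/64,-655/1024,-5239/8192]  R=[-2619/4096,-1309/2048,-327/512,-163/256,-81/128,-5/8,-1/2,0]  = -10477/16384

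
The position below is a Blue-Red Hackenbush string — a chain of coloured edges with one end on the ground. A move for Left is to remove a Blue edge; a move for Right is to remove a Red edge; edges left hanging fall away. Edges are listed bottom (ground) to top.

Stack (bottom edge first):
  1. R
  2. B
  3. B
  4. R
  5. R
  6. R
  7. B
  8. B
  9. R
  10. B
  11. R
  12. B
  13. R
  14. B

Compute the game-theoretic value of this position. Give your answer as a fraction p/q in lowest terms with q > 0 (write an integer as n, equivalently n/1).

-3669/8192

Prefix values for R B B R R R B B R B R B R B via {L|R} + simplicity:
R: Left { none }, Right { 0 } gives simplest -1
RB: Left { -1 }, Right { 0 } gives simplest -1/2
RBB: Left { -1; -1/2 }, Right { 0 } gives simplest -1/4
RBBR: Left { -1; -1/2 }, Right { -1/4; 0 } gives simplest -3/8
RBBRR: Left { -1; -1/2 }, Right { -3/8; -1/4; 0 } gives simplest -7/16
RBBRRR: Left { -1; -1/2 }, Right { -7/16; -3/8; -1/4; 0 } gives simplest -15/32
RBBRRRB: Left { -1; -1/2; -15/32 }, Right { -7/16; -3/8; -1/4; 0 } gives simplest -29/64
RBBRRRBB: Left { -1; -1/2; -15/32; -29/64 }, Right { -7/16; -3/8; -1/4; 0 } gives simplest -57/128
RBBRRRBBR: Left { -1; -1/2; -15/32; -29/64 }, Right { -57/128; -7/16; -3/8; -1/4; 0 } gives simplest -115/256
RBBRRRBBRB: Left { -1; -1/2; -15/32; -29/64; -115/256 }, Right { -57/128; -7/16; -3/8; -1/4; 0 } gives simplest -229/512
RBBRRRBBRBR: Left { -1; -1/2; -15/32; -29/64; -115/256 }, Right { -229/512; -57/128; -7/16; -3/8; -1/4; 0 } gives simplest -459/1024
RBBRRRBBRBRB: Left { -1; -1/2; -15/32; -29/64; -115/256; -459/1024 }, Right { -229/512; -57/128; -7/16; -3/8; -1/4; 0 } gives simplest -917/2048
RBBRRRBBRBRBR: Left { -1; -1/2; -15/32; -29/64; -115/256; -459/1024 }, Right { -917/2048; -229/512; -57/128; -7/16; -3/8; -1/4; 0 } gives simplest -1835/4096
RBBRRRBBRBRBRB: Left { -1; -1/2; -15/32; -29/64; -115/256; -459/1024; -1835/4096 }, Right { -917/2048; -229/512; -57/128; -7/16; -3/8; -1/4; 0 } gives simplest -3669/8192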